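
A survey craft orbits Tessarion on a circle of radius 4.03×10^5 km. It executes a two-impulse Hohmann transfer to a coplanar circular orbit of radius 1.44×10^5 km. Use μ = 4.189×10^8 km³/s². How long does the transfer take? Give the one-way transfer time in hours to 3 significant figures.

Semi-major axis of the transfer orbit: a_t = (4.030×10^5 + 1.440×10^5)/2 = 2.735×10^5 km.
Half the transfer-orbit period gives t = π√(a_t³/μ) = 21950 s.
Converting: 21950 s ÷ 3600 s/hour = 6.10 hours.

t = 6.10 hours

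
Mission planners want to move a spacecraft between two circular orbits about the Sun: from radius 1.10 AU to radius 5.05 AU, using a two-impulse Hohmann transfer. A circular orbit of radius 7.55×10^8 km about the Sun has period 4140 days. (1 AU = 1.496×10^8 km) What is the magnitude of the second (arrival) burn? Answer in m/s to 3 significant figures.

From Kepler's third law T² = 4π²r³/μ at r = 7.55×10^8 km, T = 4140 days = 4140 × 86400 s = 3.57696×10^8 s: μ = 4π²r³/T² = 1.32792×10^11 km³/s².
In km: r₁ = 1.10 × 1.496×10^8 = 1.6456×10^8 km; r₂ = 5.05 × 1.496×10^8 = 7.5548×10^8 km.
Transfer-ellipse semi-major axis a_t = (r₁ + r₂)/2 = (1.6456×10^8 + 7.5548×10^8)/2 = 4.6002×10^8 km.
On the circular orbit at r = 7.5548×10^8 km, v_c = √(μ/r) = 13.2579 km/s.
Vis-viva on the transfer ellipse at r = 7.5548×10^8 km gives v_t = √[μ(2/r − 1/a_t)] = 7.92955 km/s.
Δv₂ = |v_t − v_c| = |7.92955 − 13.2579| = 5.328 km/s.

Δv₂ = 5330 m/s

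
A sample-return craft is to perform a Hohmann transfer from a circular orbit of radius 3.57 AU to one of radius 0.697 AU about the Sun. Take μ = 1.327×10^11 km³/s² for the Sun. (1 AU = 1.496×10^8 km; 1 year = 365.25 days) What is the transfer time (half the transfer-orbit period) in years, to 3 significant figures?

t = 1.56 years

In km: r₁ = 3.57 × 1.496×10^8 = 5.34072×10^8 km; r₂ = 0.697 × 1.496×10^8 = 1.042712×10^8 km.
The Hohmann ellipse has a_t = (r₁ + r₂)/2 = 3.191716×10^8 km.
Transfer time t = π√(a_t³/μ) = π√((3.191716×10^8)³ / 1.327×10^11) = 4.918×10^7 s.
Converting: 4.918×10^7 s ÷ 3.15576×10^7 s/year (365.25 × 86400) = 1.56 years.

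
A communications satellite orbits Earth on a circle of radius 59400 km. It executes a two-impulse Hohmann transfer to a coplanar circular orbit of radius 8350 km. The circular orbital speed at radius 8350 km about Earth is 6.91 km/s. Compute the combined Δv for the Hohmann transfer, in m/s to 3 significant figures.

Δv = 3540 m/s

From the circular-orbit relation v² = μ/r at r = 8350 km: μ = v²r = (6.91)² × 8350 = 3.98697×10^5 km³/s².
Semi-major axis of the transfer orbit: a_t = (59400 + 8350)/2 = 33875 km.
Circular speed at r₁: v₁ = √(μ/r₁) = √(3.98697×10^5/59400) = 2.5908 km/s.
Transfer-orbit speed at r₁ (vis-viva equation): v_a = √[μ(2/r₁ − 1/a_t)] = 1.2863 km/s.
First burn Δv₁ = |v_a − v₁| = 1.3045 km/s.
At r₂, v₂ = √(μ/r₂) = 6.9100 km/s.
Transfer-orbit speed at r₂: v_p = √[μ(2/r₂ − 1/a_t)] = 9.1502 km/s.
Second burn Δv₂ = |v₂ − v_p| = 2.2402 km/s.
Δv = Δv₁ + Δv₂ = 1.3045 + 2.2402 = 3.545 km/s.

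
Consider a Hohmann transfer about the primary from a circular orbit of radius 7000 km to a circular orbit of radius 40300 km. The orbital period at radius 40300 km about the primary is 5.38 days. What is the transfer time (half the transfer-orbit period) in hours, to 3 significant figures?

From Kepler's third law T² = 4π²r³/μ at r = 40300 km, T = 5.38 days = 5.38 × 86400 s = 4.64832×10^5 s: μ = 4π²r³/T² = 11958.7 km³/s².
Semi-major axis of the transfer orbit: a_t = (7000 + 40300)/2 = 23650 km.
Transfer time t = π√(a_t³/μ) = π√((23650)³ / 11958.7) = 1.045×10^5 s.
Converting: 1.045×10^5 s ÷ 3600 s/hour = 29.0 hours.

t = 29.0 hours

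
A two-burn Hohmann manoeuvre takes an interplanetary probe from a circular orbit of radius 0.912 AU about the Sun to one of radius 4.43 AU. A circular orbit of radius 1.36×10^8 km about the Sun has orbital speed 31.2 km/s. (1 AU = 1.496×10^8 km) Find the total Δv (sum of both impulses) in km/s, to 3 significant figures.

From the circular-orbit relation v² = μ/r at r = 1.36×10^8 km: μ = v²r = (31.2)² × 1.36×10^8 = 1.32388×10^11 km³/s².
In km: r₁ = 0.912 × 1.496×10^8 = 1.364352×10^8 km; r₂ = 4.43 × 1.496×10^8 = 6.62728×10^8 km.
The Hohmann ellipse has a_t = (r₁ + r₂)/2 = 3.995816×10^8 km.
At r₁ the circular-orbit speed is v₁ = √(μ/r₁) = 31.150 km/s.
On the transfer ellipse at r₁, vis-viva equation gives v_p = √[μ(2/r₁ − 1/a_t)] = 40.117 km/s.
First burn Δv₁ = |v_p − v₁| = 8.967 km/s.
Circular speed at r₂: v₂ = √(μ/r₂) = 14.134 km/s.
Transfer-orbit speed at r₂: v_a = √[μ(2/r₂ − 1/a_t)] = 8.2588 km/s.
Second burn Δv₂ = |v₂ − v_a| = 5.875 km/s.
Total Δv = Δv₁ + Δv₂ = 14.84 km/s.

Δv = 14.8 km/s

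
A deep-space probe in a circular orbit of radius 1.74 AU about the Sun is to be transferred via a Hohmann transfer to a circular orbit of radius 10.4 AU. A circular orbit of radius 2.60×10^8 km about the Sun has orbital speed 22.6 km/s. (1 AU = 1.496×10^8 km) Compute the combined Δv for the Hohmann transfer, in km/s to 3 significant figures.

From the circular-orbit relation v² = μ/r at r = 2.60×10^8 km: μ = v²r = (22.6)² × 2.60×10^8 = 1.32798×10^11 km³/s².
In km: r₁ = 1.74 × 1.496×10^8 = 2.60304×10^8 km; r₂ = 10.4 × 1.496×10^8 = 1.55584×10^9 km.
Semi-major axis of the transfer orbit: a_t = (2.60304×10^8 + 1.55584×10^9)/2 = 9.08072×10^8 km.
At r₁ the circular-orbit speed is v₁ = √(μ/r₁) = 22.587 km/s.
Transfer-orbit speed at r₁ (vis-viva equation): v_p = √[μ(2/r₁ − 1/a_t)] = 29.565 km/s.
First burn Δv₁ = |v_p − v₁| = 6.978 km/s.
Circular speed at r₂: v₂ = √(μ/r₂) = 9.2387 km/s.
Transfer-orbit speed at r₂: v_a = √[μ(2/r₂ − 1/a_t)] = 4.9464 km/s.
Second burn Δv₂ = |v₂ − v_a| = 4.292 km/s.
Δv = Δv₁ + Δv₂ = 6.978 + 4.292 = 11.27 km/s.

Δv = 11.3 km/s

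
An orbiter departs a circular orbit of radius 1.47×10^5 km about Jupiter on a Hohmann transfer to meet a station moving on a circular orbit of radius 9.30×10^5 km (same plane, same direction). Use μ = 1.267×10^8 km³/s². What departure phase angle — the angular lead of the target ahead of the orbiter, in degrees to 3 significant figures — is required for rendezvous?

Semi-major axis of the transfer orbit: a_t = (1.470×10^5 + 9.300×10^5)/2 = 5.385×10^5 km.
Transfer time t = π√(a_t³/μ) = 1.1029×10^5 s.
The target's mean motion on its circular orbit is ω₂ = √(μ/r₂³) = 1.2551×10^-5 rad/s.
Angle swept by the target during transfer: ω₂·t = 1.3842 rad = 79.31°.
Arrival is 180° from departure on the ellipse, so φ = 180° − 79.31° = 101°.

φ = 101°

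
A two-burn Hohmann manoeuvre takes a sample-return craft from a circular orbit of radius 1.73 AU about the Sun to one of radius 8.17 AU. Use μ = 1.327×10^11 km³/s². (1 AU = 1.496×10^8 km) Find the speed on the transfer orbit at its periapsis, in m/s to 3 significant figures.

In km: r₁ = 1.73 × 1.496×10^8 = 2.58808×10^8 km; r₂ = 8.17 × 1.496×10^8 = 1.222232×10^9 km.
Semi-major axis of the transfer orbit: a_t = (2.58808×10^8 + 1.222232×10^9)/2 = 7.4052×10^8 km.
The periapsis of the transfer ellipse is at r = 2.58808×10^8 km.
Applying v² = μ(2/r − 1/a_t): v = 29.09 km/s.

v = 29100 m/s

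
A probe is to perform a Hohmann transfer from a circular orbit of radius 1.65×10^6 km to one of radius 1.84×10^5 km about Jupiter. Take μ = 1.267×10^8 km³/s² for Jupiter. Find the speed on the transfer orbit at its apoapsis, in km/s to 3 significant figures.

v = 3.93 km/s

Semi-major axis of the transfer orbit: a_t = (1.650×10^6 + 1.840×10^5)/2 = 9.170×10^5 km.
At apoapsis, r = 1.650×10^6 km.
From the vis-viva equation, v = √[μ(2/r − 1/a_t)] = 3.925 km/s.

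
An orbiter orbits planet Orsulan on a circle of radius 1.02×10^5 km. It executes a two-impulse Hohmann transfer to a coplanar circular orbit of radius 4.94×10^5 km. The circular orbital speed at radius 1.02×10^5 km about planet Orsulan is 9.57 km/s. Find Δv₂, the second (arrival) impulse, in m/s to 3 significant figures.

Δv₂ = 1800 m/s

From the circular-orbit relation v² = μ/r at r = 1.02×10^5 km: μ = v²r = (9.57)² × 1.02×10^5 = 9.34166×10^6 km³/s².
The Hohmann ellipse has a_t = (r₁ + r₂)/2 = 2.980×10^5 km.
On the circular orbit at r = 4.940×10^5 km, v_c = √(μ/r) = 4.34859 km/s.
Vis-viva on the transfer ellipse at r = 4.940×10^5 km gives v_t = √[μ(2/r − 1/a_t)] = 2.54414 km/s.
Δv₂ = |v_t − v_c| = |2.54414 − 4.34859| = 1.804 km/s.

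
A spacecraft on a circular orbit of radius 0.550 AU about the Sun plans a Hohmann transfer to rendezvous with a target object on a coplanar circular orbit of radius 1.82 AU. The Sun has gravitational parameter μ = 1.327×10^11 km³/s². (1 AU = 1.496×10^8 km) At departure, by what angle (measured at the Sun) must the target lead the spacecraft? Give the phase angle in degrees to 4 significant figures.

In km: r₁ = 0.550 × 1.496×10^8 = 8.228×10^7 km; r₂ = 1.82 × 1.496×10^8 = 2.72272×10^8 km.
Semi-major axis of the transfer orbit: a_t = (8.228×10^7 + 2.72272×10^8)/2 = 1.77276×10^8 km.
Transfer time t = π√(a_t³/μ) = 2.0356×10^7 s.
The target's mean motion on its circular orbit is ω₂ = √(μ/r₂³) = 8.1083×10^-8 rad/s.
Angle swept by the target during transfer: ω₂·t = 1.6505 rad = 94.57°.
The spacecraft traverses 180° on the transfer ellipse, so the target must lead by 180° − 94.57° = 85.43°.

φ = 85.43°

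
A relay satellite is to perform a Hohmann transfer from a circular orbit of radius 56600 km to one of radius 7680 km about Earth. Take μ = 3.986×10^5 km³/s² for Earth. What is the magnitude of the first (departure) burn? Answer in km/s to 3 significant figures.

Transfer-ellipse semi-major axis a_t = (r₁ + r₂)/2 = (56600 + 7680)/2 = 32140 km.
Circular speed at r = 56600 km: v_c = √(μ/r) = 2.654 km/s.
Vis-viva on the transfer ellipse at r = 56600 km gives v_t = √[μ(2/r − 1/a_t)] = 1.297 km/s.
Δv₁ = |v_t − v_c| = |1.297 − 2.654| = 1.357 km/s.

Δv₁ = 1.36 km/s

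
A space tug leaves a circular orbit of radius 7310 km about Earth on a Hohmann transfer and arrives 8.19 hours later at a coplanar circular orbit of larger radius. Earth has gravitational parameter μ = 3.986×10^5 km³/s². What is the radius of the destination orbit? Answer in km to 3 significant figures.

Transfer time t = 8.19 hours = 29484 s, and t = π√(a_t³/μ).
So a_t = (μ t²/π²)^(1/3) = (3.986×10^5 × (29484)² / π²)^(1/3) = 32744 km.
Since a_t = (r₁ + r₂)/2, r₂ = 2a_t − r₁ = 2×32744 − 7310 = 58178 km.

r₂ = 58200 km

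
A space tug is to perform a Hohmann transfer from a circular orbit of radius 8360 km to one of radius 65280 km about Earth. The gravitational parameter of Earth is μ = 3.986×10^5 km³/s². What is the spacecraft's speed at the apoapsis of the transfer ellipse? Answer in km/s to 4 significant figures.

The Hohmann ellipse has a_t = (r₁ + r₂)/2 = 36820 km.
At apoapsis, r = 65280 km.
From the vis-viva equation, v = √[μ(2/r − 1/a_t)] = 1.177 km/s.

v = 1.177 km/s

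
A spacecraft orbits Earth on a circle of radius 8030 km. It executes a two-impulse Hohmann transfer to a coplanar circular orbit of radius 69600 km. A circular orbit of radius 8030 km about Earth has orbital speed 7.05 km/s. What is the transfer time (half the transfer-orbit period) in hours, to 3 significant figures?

From the circular-orbit relation v² = μ/r at r = 8030 km: μ = v²r = (7.05)² × 8030 = 3.99111×10^5 km³/s².
The Hohmann ellipse has a_t = (r₁ + r₂)/2 = 38815 km.
Transfer time t = π√(a_t³/μ) = π√((38815)³ / 3.99111×10^5) = 38030 s.
Converting: 38030 s ÷ 3600 s/hour = 10.6 hours.

t = 10.6 hours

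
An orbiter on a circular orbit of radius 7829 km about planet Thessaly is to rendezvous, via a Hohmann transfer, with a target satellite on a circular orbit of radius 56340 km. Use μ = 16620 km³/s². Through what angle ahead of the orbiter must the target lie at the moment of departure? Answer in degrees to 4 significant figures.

φ = 102.6°

The Hohmann ellipse has a_t = (r₁ + r₂)/2 = 32084.5 km.
Transfer time t = π√(a_t³/μ) = 1.4005×10^5 s.
Target angular speed ω₂ = √(μ/r₂³) = 9.6403×10^-6 rad/s.
Angle swept by the target during transfer: ω₂·t = 1.3501 rad = 77.36°.
The orbiter traverses 180° on the transfer ellipse, so the target must lead by 180° − 77.36° = 102.6°.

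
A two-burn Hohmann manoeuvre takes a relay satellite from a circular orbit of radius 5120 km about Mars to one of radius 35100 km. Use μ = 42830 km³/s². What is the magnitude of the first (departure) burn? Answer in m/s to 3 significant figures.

Δv₁ = 929 m/s

The Hohmann ellipse has a_t = (r₁ + r₂)/2 = 20110 km.
Circular speed at r = 5120 km: v_c = √(μ/r) = 2.8923 km/s.
Vis-viva on the transfer ellipse at r = 5120 km gives v_t = √[μ(2/r − 1/a_t)] = 3.8211 km/s.
Δv₁ = |v_t − v_c| = |3.8211 − 2.8923| = 0.9288 km/s.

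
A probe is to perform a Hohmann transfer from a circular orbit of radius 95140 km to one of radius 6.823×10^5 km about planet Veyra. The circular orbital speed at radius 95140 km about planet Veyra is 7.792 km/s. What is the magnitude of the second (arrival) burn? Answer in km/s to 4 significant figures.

From the circular-orbit relation v² = μ/r at r = 95140 km: μ = v²r = (7.792)² × 95140 = 5.77645×10^6 km³/s².
The Hohmann ellipse has a_t = (r₁ + r₂)/2 = 3.8872×10^5 km.
On the circular orbit at r = 6.823×10^5 km, v_c = √(μ/r) = 2.9097 km/s.
Transfer-orbit speed at the same r (vis-viva, a = a_t): v_t = √[μ(2/r − 1/a_t)] = 1.4395 km/s.
Δv₂ = |v_t − v_c| = |1.4395 − 2.9097| = 1.470 km/s.

Δv₂ = 1.470 km/s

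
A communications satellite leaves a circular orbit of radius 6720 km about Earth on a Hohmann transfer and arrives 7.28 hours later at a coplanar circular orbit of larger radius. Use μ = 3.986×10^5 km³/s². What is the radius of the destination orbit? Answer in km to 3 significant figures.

Transfer time t = 7.28 hours = 26208 s, and t = π√(a_t³/μ).
So a_t = (μ t²/π²)^(1/3) = (3.986×10^5 × (26208)² / π²)^(1/3) = 30272 km.
Since a_t = (r₁ + r₂)/2, r₂ = 2a_t − r₁ = 2×30272 − 6720 = 53824 km.

r₂ = 53800 km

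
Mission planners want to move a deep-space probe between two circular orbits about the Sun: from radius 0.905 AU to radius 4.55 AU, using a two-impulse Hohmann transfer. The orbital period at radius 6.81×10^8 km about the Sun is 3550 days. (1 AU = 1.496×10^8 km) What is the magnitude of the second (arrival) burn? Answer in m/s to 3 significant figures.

Δv₂ = 5920 m/s

From Kepler's third law T² = 4π²r³/μ at r = 6.81×10^8 km, T = 3550 days = 3550 × 86400 s = 3.0672×10^8 s: μ = 4π²r³/T² = 1.32531×10^11 km³/s².
In km: r₁ = 0.905 × 1.496×10^8 = 1.35388×10^8 km; r₂ = 4.55 × 1.496×10^8 = 6.8068×10^8 km.
The Hohmann ellipse has a_t = (r₁ + r₂)/2 = 4.08034×10^8 km.
On the circular orbit at r = 6.8068×10^8 km, v_c = √(μ/r) = 13.954 km/s.
Transfer-orbit speed at the same r (vis-viva, a = a_t): v_t = √[μ(2/r − 1/a_t)] = 8.0376 km/s.
Δv₂ = |v_t − v_c| = |8.0376 − 13.954| = 5.916 km/s.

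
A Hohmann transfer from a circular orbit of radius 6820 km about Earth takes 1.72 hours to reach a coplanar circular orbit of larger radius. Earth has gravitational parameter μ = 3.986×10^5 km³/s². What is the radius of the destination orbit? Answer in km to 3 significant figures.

Transfer time t = 1.72 hours = 6192 s, and t = π√(a_t³/μ).
So a_t = (μ t²/π²)^(1/3) = (3.986×10^5 × (6192)² / π²)^(1/3) = 11569 km.
Since a_t = (r₁ + r₂)/2, r₂ = 2a_t − r₁ = 2×11569 − 6820 = 16318 km.

r₂ = 16300 km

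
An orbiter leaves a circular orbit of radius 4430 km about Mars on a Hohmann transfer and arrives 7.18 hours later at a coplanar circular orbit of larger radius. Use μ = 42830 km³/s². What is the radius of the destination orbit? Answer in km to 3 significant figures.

Transfer time t = 7.18 hours = 25848 s, and t = π√(a_t³/μ).
So a_t = (μ t²/π²)^(1/3) = (42830 × (25848)² / π²)^(1/3) = 14259 km.
Since a_t = (r₁ + r₂)/2, r₂ = 2a_t − r₁ = 2×14259 − 4430 = 24088 km.

r₂ = 24100 km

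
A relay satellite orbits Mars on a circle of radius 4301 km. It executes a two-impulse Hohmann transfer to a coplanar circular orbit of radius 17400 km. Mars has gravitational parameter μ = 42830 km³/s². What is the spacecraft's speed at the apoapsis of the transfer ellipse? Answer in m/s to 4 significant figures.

v = 987.8 m/s

Transfer-ellipse semi-major axis a_t = (r₁ + r₂)/2 = (4301 + 17400)/2 = 10850.5 km.
The apoapsis of the transfer ellipse is at r = 17400 km.
Vis-viva: v = √[μ(2/r − 1/a_t)] = √[42830 × (2/17400 − 1/10850.5)] = 0.9878 km/s.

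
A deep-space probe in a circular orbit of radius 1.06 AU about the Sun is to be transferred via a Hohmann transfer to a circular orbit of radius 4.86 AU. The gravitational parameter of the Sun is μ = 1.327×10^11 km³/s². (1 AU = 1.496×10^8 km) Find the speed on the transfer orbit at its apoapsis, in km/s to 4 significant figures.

v = 8.085 km/s

In km: r₁ = 1.06 × 1.496×10^8 = 1.58576×10^8 km; r₂ = 4.86 × 1.496×10^8 = 7.27056×10^8 km.
Transfer-ellipse semi-major axis a_t = (r₁ + r₂)/2 = (1.58576×10^8 + 7.27056×10^8)/2 = 4.42816×10^8 km.
The apoapsis of the transfer ellipse is at r = 7.27056×10^8 km.
Applying v² = μ(2/r − 1/a_t): v = 8.085 km/s.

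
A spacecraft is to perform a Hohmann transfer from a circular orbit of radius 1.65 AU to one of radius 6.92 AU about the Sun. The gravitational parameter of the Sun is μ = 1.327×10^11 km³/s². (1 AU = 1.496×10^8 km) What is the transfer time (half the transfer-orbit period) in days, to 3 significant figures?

In km: r₁ = 1.65 × 1.496×10^8 = 2.4684×10^8 km; r₂ = 6.92 × 1.496×10^8 = 1.035232×10^9 km.
Semi-major axis of the transfer orbit: a_t = (2.4684×10^8 + 1.035232×10^9)/2 = 6.41036×10^8 km.
Half the transfer-orbit period gives t = π√(a_t³/μ) = 1.400×10^8 s.
Converting: 1.400×10^8 s ÷ 86400 s/day = 1620 days.

t = 1620 days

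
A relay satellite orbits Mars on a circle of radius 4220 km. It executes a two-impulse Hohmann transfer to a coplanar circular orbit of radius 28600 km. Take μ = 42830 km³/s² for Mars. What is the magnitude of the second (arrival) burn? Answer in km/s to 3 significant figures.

Δv₂ = 0.603 km/s

Transfer-ellipse semi-major axis a_t = (r₁ + r₂)/2 = (4220 + 28600)/2 = 16410 km.
Circular speed at r = 28600 km: v_c = √(μ/r) = 1.22375 km/s.
Vis-viva on the transfer ellipse at r = 28600 km gives v_t = √[μ(2/r − 1/a_t)] = 0.620573 km/s.
Δv₂ = |v_t − v_c| = |0.620573 − 1.22375| = 0.6032 km/s.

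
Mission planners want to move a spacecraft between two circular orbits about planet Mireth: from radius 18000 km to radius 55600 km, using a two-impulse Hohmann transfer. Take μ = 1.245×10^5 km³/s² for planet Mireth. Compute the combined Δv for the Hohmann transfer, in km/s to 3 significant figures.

Transfer-ellipse semi-major axis a_t = (r₁ + r₂)/2 = (18000 + 55600)/2 = 36800 km.
At r₁ the circular-orbit speed is v₁ = √(μ/r₁) = 2.629956 km/s.
On the transfer ellipse at r₁, vis-viva equation gives v_p = √[μ(2/r₁ − 1/a_t)] = 3.232674 km/s.
First burn Δv₁ = |v_p − v₁| = 0.60272 km/s.
At r₂, v₂ = √(μ/r₂) = 1.49640 km/s.
Transfer-orbit speed at r₂: v_a = √[μ(2/r₂ − 1/a_t)] = 1.04655 km/s.
Second burn Δv₂ = |v₂ − v_a| = 0.44985 km/s.
Δv = Δv₁ + Δv₂ = 0.60272 + 0.44985 = 1.053 km/s.

Δv = 1.05 km/s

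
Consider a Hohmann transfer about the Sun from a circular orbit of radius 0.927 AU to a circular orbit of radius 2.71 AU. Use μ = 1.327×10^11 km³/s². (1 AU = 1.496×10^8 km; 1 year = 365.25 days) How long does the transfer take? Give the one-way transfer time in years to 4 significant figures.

t = 1.226 years

In km: r₁ = 0.927 × 1.496×10^8 = 1.386792×10^8 km; r₂ = 2.71 × 1.496×10^8 = 4.05416×10^8 km.
Semi-major axis of the transfer orbit: a_t = (1.386792×10^8 + 4.05416×10^8)/2 = 2.720476×10^8 km.
By Kepler's third law the transfer-orbit period is T = 2π√(a_t³/μ), so t = T/2 = 3.870×10^7 s.
Converting: 3.870×10^7 s ÷ 3.15576×10^7 s/year (365.25 × 86400) = 1.226 years.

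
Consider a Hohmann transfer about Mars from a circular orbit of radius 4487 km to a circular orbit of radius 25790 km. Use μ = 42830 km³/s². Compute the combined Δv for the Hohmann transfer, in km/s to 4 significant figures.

Transfer-ellipse semi-major axis a_t = (r₁ + r₂)/2 = (4487 + 25790)/2 = 15138.5 km.
Circular speed at r₁: v₁ = √(μ/r₁) = √(42830/4487) = 3.090 km/s.
Transfer-orbit speed at r₁ (vis-viva): v_p = √[μ(2/r₁ − 1/a_t)] = 4.033 km/s.
First burn Δv₁ = |v_p − v₁| = 0.9430 km/s.
At r₂, v₂ = √(μ/r₂) = 1.2887 km/s.
Transfer-orbit speed at r₂: v_a = √[μ(2/r₂ − 1/a_t)] = 0.70159 km/s.
Second burn Δv₂ = |v₂ − v_a| = 0.5871 km/s.
Δv = Δv₁ + Δv₂ = 0.9430 + 0.5871 = 1.530 km/s.

Δv = 1.530 km/s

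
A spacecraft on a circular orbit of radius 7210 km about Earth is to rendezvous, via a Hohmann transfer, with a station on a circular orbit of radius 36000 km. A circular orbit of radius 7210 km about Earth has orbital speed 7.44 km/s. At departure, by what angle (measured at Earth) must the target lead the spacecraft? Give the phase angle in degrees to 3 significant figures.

From the circular-orbit relation v² = μ/r at r = 7210 km: μ = v²r = (7.44)² × 7210 = 3.99099×10^5 km³/s².
Semi-major axis of the transfer orbit: a_t = (7210 + 36000)/2 = 21605 km.
The half-period of the transfer ellipse is t = π√(a_t³/μ) = 15792 s.
The target's mean motion on its circular orbit is ω₂ = √(μ/r₂³) = 9.2488×10^-5 rad/s.
Angle swept by the target during transfer: ω₂·t = 1.4606 rad = 83.69°.
Arrival is 180° from departure on the ellipse, so φ = 180° − 83.69° = 96.3°.

φ = 96.3°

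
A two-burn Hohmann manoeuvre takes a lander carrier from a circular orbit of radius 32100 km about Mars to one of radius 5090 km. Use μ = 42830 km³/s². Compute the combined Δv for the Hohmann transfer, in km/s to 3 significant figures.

Δv = 1.46 km/s

Transfer-ellipse semi-major axis a_t = (r₁ + r₂)/2 = (32100 + 5090)/2 = 18595 km.
Circular speed at r₁: v₁ = √(μ/r₁) = √(42830/32100) = 1.1551 km/s.
Transfer-orbit speed at r₁ (v² = μ(2/r − 1/a)): v_a = √[μ(2/r₁ − 1/a_t)] = 0.60434 km/s.
First burn Δv₁ = |v_a − v₁| = 0.5508 km/s.
Circular speed at r₂: v₂ = √(μ/r₂) = 2.9008 km/s.
Transfer-orbit speed at r₂: v_p = √[μ(2/r₂ − 1/a_t)] = 3.8113 km/s.
Second burn Δv₂ = |v₂ − v_p| = 0.9105 km/s.
Total Δv = Δv₁ + Δv₂ = 1.461 km/s.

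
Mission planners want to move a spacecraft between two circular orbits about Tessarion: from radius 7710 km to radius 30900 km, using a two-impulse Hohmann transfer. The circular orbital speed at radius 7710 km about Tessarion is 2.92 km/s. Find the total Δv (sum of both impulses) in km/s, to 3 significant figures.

From the circular-orbit relation v² = μ/r at r = 7710 km: μ = v²r = (2.92)² × 7710 = 65738.5 km³/s².
Semi-major axis of the transfer orbit: a_t = (7710 + 30900)/2 = 19305 km.
Circular speed at r₁: v₁ = √(μ/r₁) = √(65738.5/7710) = 2.9200 km/s.
On the transfer ellipse at r₁, vis-viva equation gives v_p = √[μ(2/r₁ − 1/a_t)] = 3.6943 km/s.
First burn Δv₁ = |v_p − v₁| = 0.7743 km/s.
At r₂, v₂ = √(μ/r₂) = 1.4586 km/s.
Transfer-orbit speed at r₂: v_a = √[μ(2/r₂ − 1/a_t)] = 0.92177 km/s.
Second burn Δv₂ = |v₂ − v_a| = 0.5368 km/s.
Δv = Δv₁ + Δv₂ = 0.7743 + 0.5368 = 1.311 km/s.

Δv = 1.31 km/s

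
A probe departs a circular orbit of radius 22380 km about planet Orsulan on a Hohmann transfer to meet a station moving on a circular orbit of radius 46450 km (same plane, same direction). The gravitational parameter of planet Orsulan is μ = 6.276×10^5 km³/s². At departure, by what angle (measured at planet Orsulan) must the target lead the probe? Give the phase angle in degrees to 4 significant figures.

φ = 65.21°

The Hohmann ellipse has a_t = (r₁ + r₂)/2 = 34415 km.
Transfer time t = π√(a_t³/μ) = 25318 s.
Target angular speed ω₂ = √(μ/r₂³) = 7.9134×10^-5 rad/s.
Angle swept by the target during transfer: ω₂·t = 2.0035 rad = 114.79°.
Arrival is 180° from departure on the ellipse, so φ = 180° − 114.79° = 65.21°.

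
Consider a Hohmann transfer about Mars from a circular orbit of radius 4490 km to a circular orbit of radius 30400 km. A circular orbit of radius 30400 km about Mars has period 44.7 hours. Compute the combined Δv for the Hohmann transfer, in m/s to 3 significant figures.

From Kepler's third law T² = 4π²r³/μ at r = 30400 km, T = 44.7 hours = 44.7 × 3600 s = 1.6092×10^5 s: μ = 4π²r³/T² = 42831.2 km³/s².
The Hohmann ellipse has a_t = (r₁ + r₂)/2 = 17445 km.
At r₁ the circular-orbit speed is v₁ = √(μ/r₁) = 3.0886 km/s.
Transfer-orbit speed at r₁ (vis-viva equation): v_p = √[μ(2/r₁ − 1/a_t)] = 4.0772 km/s.
First burn Δv₁ = |v_p − v₁| = 0.9886 km/s.
Circular speed at r₂: v₂ = √(μ/r₂) = 1.187 km/s.
Transfer-orbit speed at r₂: v_a = √[μ(2/r₂ − 1/a_t)] = 0.6022 km/s.
Second burn Δv₂ = |v₂ − v_a| = 0.5848 km/s.
Total Δv = Δv₁ + Δv₂ = 1.573 km/s.

Δv = 1570 m/s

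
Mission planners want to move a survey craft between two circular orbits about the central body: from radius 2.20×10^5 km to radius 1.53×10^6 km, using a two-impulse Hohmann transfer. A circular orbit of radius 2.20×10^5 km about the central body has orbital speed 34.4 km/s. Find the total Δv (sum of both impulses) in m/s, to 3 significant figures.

Δv = 17600 m/s

From the circular-orbit relation v² = μ/r at r = 2.20×10^5 km: μ = v²r = (34.4)² × 2.20×10^5 = 2.60339×10^8 km³/s².
Semi-major axis of the transfer orbit: a_t = (2.200×10^5 + 1.530×10^6)/2 = 8.750×10^5 km.
At r₁ the circular-orbit speed is v₁ = √(μ/r₁) = 34.40 km/s.
Transfer-orbit speed at r₁ (vis-viva): v_p = √[μ(2/r₁ − 1/a_t)] = 45.49 km/s.
First burn Δv₁ = |v_p − v₁| = 11.09 km/s.
Circular speed at r₂: v₂ = √(μ/r₂) = 13.0444 km/s.
Transfer-orbit speed at r₂: v_a = √[μ(2/r₂ − 1/a_t)] = 6.54081 km/s.
Second burn Δv₂ = |v₂ − v_a| = 6.504 km/s.
Δv = Δv₁ + Δv₂ = 11.09 + 6.504 = 17.59 km/s.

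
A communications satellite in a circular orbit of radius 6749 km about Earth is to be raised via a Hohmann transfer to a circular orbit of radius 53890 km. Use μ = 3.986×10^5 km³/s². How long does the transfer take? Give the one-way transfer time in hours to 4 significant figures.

The Hohmann ellipse has a_t = (r₁ + r₂)/2 = 30319.5 km.
By Kepler's third law the transfer-orbit period is T = 2π√(a_t³/μ), so t = T/2 = 26270 s.
Converting: 26270 s ÷ 3600 s/hour = 7.297 hours.

t = 7.297 hours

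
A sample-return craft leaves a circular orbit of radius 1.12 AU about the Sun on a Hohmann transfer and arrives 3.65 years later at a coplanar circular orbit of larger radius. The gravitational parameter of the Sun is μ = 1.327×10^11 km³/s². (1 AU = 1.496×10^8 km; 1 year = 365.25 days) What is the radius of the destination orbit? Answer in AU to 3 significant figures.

r₂ = 6.41 AU

In km: r₁ = 1.12 × 1.496×10^8 = 1.67552×10^8 km.
Transfer time t = 3.65 years × 365.25 × 86400 s = 1.1518524×10^8 s, and t = π√(a_t³/μ).
So a_t = (μ t²/π²)^(1/3) = (1.327×10^11 × (1.1518524×10^8)² / π²)^(1/3) = 5.6293×10^8 km.
Since a_t = (r₁ + r₂)/2, r₂ = 2a_t − r₁ = 2×5.6293×10^8 − 1.67552×10^8 = 9.58308×10^8 km.
In AU: r₂ = 9.58308×10^8 / 1.496×10^8 = 6.41 AU.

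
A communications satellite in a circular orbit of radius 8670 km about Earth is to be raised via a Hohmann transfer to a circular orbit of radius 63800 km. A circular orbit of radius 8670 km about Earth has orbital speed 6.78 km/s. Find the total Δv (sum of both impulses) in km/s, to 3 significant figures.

Δv = 3.49 km/s

From the circular-orbit relation v² = μ/r at r = 8670 km: μ = v²r = (6.78)² × 8670 = 3.98546×10^5 km³/s².
Transfer-ellipse semi-major axis a_t = (r₁ + r₂)/2 = (8670 + 63800)/2 = 36235 km.
At r₁ the circular-orbit speed is v₁ = √(μ/r₁) = 6.7800 km/s.
Transfer-orbit speed at r₁ (v² = μ(2/r − 1/a)): v_p = √[μ(2/r₁ − 1/a_t)] = 8.9965 km/s.
First burn Δv₁ = |v_p − v₁| = 2.2165 km/s.
Circular speed at r₂: v₂ = √(μ/r₂) = 2.4994 km/s.
Transfer-orbit speed at r₂: v_a = √[μ(2/r₂ − 1/a_t)] = 1.2226 km/s.
Second burn Δv₂ = |v₂ − v_a| = 1.2768 km/s.
Δv = Δv₁ + Δv₂ = 2.2165 + 1.2768 = 3.493 km/s.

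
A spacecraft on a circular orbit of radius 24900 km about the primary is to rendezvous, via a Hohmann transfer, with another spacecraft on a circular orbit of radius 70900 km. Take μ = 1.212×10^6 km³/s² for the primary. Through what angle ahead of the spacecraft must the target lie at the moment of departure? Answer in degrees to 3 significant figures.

The Hohmann ellipse has a_t = (r₁ + r₂)/2 = 47900 km.
Transfer time t = π√(a_t³/μ) = 29916 s.
Target angular speed ω₂ = √(μ/r₂³) = 5.8315×10^-5 rad/s.
Angle swept by the target during transfer: ω₂·t = 1.7446 rad = 99.96°.
Arrival is 180° from departure on the ellipse, so φ = 180° − 99.96° = 80.0°.

φ = 80.0°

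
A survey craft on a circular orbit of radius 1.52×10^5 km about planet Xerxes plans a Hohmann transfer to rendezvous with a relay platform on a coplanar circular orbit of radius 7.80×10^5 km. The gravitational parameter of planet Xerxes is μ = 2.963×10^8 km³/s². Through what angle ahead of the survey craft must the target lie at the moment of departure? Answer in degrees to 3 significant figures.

The Hohmann ellipse has a_t = (r₁ + r₂)/2 = 4.660×10^5 km.
Transfer time t = π√(a_t³/μ) = 58058.1 s.
The target's mean motion on its circular orbit is ω₂ = √(μ/r₂³) = 2.49876×10^-5 rad/s.
Angle swept by the target during transfer: ω₂·t = 1.4507 rad = 83.12°.
Arrival is 180° from departure on the ellipse, so φ = 180° − 83.12° = 96.9°.

φ = 96.9°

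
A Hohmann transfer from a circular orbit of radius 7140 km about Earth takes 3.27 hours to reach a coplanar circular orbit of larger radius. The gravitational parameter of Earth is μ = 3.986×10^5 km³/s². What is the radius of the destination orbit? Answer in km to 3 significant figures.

r₂ = 28400 km

Transfer time t = 3.27 hours = 11772 s, and t = π√(a_t³/μ).
So a_t = (μ t²/π²)^(1/3) = (3.986×10^5 × (11772)² / π²)^(1/3) = 17755 km.
Since a_t = (r₁ + r₂)/2, r₂ = 2a_t − r₁ = 2×17755 − 7140 = 28370 km.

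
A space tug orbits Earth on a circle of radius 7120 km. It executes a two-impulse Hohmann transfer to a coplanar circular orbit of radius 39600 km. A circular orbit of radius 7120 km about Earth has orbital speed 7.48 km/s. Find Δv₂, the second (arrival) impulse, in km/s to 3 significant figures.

From the circular-orbit relation v² = μ/r at r = 7120 km: μ = v²r = (7.48)² × 7120 = 3.98367×10^5 km³/s².
The Hohmann ellipse has a_t = (r₁ + r₂)/2 = 23360 km.
On the circular orbit at r = 39600 km, v_c = √(μ/r) = 3.172 km/s.
Vis-viva on the transfer ellipse at r = 39600 km gives v_t = √[μ(2/r − 1/a_t)] = 1.751 km/s.
Δv₂ = |v_t − v_c| = |1.751 − 3.172| = 1.421 km/s.

Δv₂ = 1.42 km/s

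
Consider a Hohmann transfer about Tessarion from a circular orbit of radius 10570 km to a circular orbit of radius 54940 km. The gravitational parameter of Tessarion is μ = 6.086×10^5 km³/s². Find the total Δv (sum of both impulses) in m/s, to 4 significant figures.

Δv = 3677 m/s

Semi-major axis of the transfer orbit: a_t = (10570 + 54940)/2 = 32755 km.
Circular speed at r₁: v₁ = √(μ/r₁) = √(6.086×10^5/10570) = 7.588 km/s.
On the transfer ellipse at r₁, v² = μ(2/r − 1/a) gives v_p = √[μ(2/r₁ − 1/a_t)] = 9.827 km/s.
First burn Δv₁ = |v_p − v₁| = 2.239 km/s.
At r₂, v₂ = √(μ/r₂) = 3.3283 km/s.
Transfer-orbit speed at r₂: v_a = √[μ(2/r₂ − 1/a_t)] = 1.8907 km/s.
Second burn Δv₂ = |v₂ − v_a| = 1.438 km/s.
Δv = Δv₁ + Δv₂ = 2.239 + 1.438 = 3.677 km/s.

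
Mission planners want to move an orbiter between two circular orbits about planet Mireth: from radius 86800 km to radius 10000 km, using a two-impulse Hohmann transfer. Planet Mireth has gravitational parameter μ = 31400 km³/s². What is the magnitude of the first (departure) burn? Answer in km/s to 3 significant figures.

Δv₁ = 0.328 km/s

Semi-major axis of the transfer orbit: a_t = (86800 + 10000)/2 = 48400 km.
Circular speed at r = 86800 km: v_c = √(μ/r) = 0.6015 km/s.
Vis-viva on the transfer ellipse at r = 86800 km gives v_t = √[μ(2/r − 1/a_t)] = 0.2734 km/s.
Δv₁ = |v_t − v_c| = |0.2734 − 0.6015| = 0.3281 km/s.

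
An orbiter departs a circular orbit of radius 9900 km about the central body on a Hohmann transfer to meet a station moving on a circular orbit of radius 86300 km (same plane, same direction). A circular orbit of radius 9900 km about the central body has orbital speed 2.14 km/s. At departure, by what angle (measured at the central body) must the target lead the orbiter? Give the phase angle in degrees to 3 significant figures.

From the circular-orbit relation v² = μ/r at r = 9900 km: μ = v²r = (2.14)² × 9900 = 45338.0 km³/s².
Transfer-ellipse semi-major axis a_t = (r₁ + r₂)/2 = (9900 + 86300)/2 = 48100 km.
Transfer time t = π√(a_t³/μ) = 1.55645×10^5 s.
Target angular speed ω₂ = √(μ/r₂³) = 8.39876×10^-6 rad/s.
Angle swept by the target during transfer: ω₂·t = 1.3072 rad = 74.90°.
The orbiter traverses 180° on the transfer ellipse, so the target must lead by 180° − 74.90° = 105°.

φ = 105°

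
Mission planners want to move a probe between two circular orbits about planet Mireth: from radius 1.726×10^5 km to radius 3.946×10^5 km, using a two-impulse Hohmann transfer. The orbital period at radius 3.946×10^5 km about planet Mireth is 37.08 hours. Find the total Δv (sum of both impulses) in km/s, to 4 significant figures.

From Kepler's third law T² = 4π²r³/μ at r = 3.946×10^5 km, T = 37.08 hours = 37.08 × 3600 s = 1.33488×10^5 s: μ = 4π²r³/T² = 1.36128×10^8 km³/s².
Semi-major axis of the transfer orbit: a_t = (1.726×10^5 + 3.946×10^5)/2 = 2.836×10^5 km.
Circular speed at r₁: v₁ = √(μ/r₁) = √(1.36128×10^8/1.726×10^5) = 28.084 km/s.
Transfer-orbit speed at r₁ (vis-viva): v_p = √[μ(2/r₁ − 1/a_t)] = 33.127 km/s.
First burn Δv₁ = |v_p − v₁| = 5.043 km/s.
At r₂, v₂ = √(μ/r₂) = 18.574 km/s.
Transfer-orbit speed at r₂: v_a = √[μ(2/r₂ − 1/a_t)] = 14.490 km/s.
Second burn Δv₂ = |v₂ − v_a| = 4.084 km/s.
Δv = Δv₁ + Δv₂ = 5.043 + 4.084 = 9.127 km/s.

Δv = 9.127 km/s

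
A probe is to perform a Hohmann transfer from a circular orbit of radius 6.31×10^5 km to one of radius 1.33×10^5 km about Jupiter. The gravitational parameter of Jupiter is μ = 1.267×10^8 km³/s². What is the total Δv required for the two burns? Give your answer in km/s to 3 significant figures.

Transfer-ellipse semi-major axis a_t = (r₁ + r₂)/2 = (6.310×10^5 + 1.330×10^5)/2 = 3.820×10^5 km.
At r₁ the circular-orbit speed is v₁ = √(μ/r₁) = 14.17 km/s.
On the transfer ellipse at r₁, vis-viva gives v_a = √[μ(2/r₁ − 1/a_t)] = 8.361 km/s.
First burn Δv₁ = |v_a − v₁| = 5.809 km/s.
At r₂, v₂ = √(μ/r₂) = 30.8647 km/s.
Transfer-orbit speed at r₂: v_p = √[μ(2/r₂ − 1/a_t)] = 39.6685 km/s.
Second burn Δv₂ = |v₂ − v_p| = 8.804 km/s.
Δv = Δv₁ + Δv₂ = 5.809 + 8.804 = 14.61 km/s.

Δv = 14.6 km/s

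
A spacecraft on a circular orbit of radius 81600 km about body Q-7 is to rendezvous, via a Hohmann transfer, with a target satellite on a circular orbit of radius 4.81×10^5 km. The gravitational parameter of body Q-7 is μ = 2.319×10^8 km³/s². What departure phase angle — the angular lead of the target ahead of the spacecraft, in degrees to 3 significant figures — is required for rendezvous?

φ = 99.5°

The Hohmann ellipse has a_t = (r₁ + r₂)/2 = 2.813×10^5 km.
Transfer time t = π√(a_t³/μ) = 30780 s.
The target's mean motion on its circular orbit is ω₂ = √(μ/r₂³) = 4.565×10^-5 rad/s.
Angle swept by the target during transfer: ω₂·t = 1.405 rad = 80.50°.
Arrival is 180° from departure on the ellipse, so φ = 180° − 80.50° = 99.5°.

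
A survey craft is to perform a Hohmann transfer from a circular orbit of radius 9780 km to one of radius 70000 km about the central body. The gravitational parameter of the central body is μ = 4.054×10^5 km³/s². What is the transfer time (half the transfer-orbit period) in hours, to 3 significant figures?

t = 10.9 hours

The Hohmann ellipse has a_t = (r₁ + r₂)/2 = 39890 km.
By Kepler's third law the transfer-orbit period is T = 2π√(a_t³/μ), so t = T/2 = 39310 s.
Converting: 39310 s ÷ 3600 s/hour = 10.9 hours.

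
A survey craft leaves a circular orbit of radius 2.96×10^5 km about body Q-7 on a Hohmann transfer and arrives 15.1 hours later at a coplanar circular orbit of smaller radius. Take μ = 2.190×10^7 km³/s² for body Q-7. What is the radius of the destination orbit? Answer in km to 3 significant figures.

r₂ = 78300 km

Transfer time t = 15.1 hours = 54360 s, and t = π√(a_t³/μ).
So a_t = (μ t²/π²)^(1/3) = (2.190×10^7 × (54360)² / π²)^(1/3) = 1.8717×10^5 km.
Since a_t = (r₁ + r₂)/2, r₂ = 2a_t − r₁ = 2×1.8717×10^5 − 2.960×10^5 = 78340 km.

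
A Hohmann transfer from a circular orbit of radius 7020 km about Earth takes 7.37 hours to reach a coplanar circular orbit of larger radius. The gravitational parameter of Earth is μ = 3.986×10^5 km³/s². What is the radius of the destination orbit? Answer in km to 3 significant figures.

Transfer time t = 7.37 hours = 26532 s, and t = π√(a_t³/μ).
So a_t = (μ t²/π²)^(1/3) = (3.986×10^5 × (26532)² / π²)^(1/3) = 30521 km.
Since a_t = (r₁ + r₂)/2, r₂ = 2a_t − r₁ = 2×30521 − 7020 = 54022 km.

r₂ = 54000 km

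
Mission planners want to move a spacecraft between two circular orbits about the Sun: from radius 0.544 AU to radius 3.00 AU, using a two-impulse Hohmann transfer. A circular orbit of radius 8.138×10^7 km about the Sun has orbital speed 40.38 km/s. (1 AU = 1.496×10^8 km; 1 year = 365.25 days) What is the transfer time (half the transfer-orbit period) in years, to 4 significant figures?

From the circular-orbit relation v² = μ/r at r = 8.138×10^7 km: μ = v²r = (40.38)² × 8.138×10^7 = 1.32694×10^11 km³/s².
In km: r₁ = 0.544 × 1.496×10^8 = 8.13824×10^7 km; r₂ = 3.00 × 1.496×10^8 = 4.488×10^8 km.
The Hohmann ellipse has a_t = (r₁ + r₂)/2 = 2.650912×10^8 km.
Half the transfer-orbit period gives t = π√(a_t³/μ) = 3.7224×10^7 s.
Converting: 3.7224×10^7 s ÷ 3.15576×10^7 s/year (365.25 × 86400) = 1.180 years.

t = 1.180 years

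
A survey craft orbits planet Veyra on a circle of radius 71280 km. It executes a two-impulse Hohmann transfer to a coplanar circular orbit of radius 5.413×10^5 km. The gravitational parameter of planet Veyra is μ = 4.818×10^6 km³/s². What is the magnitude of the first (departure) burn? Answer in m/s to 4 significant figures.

Δv₁ = 2708 m/s

The Hohmann ellipse has a_t = (r₁ + r₂)/2 = 3.0629×10^5 km.
Circular speed at r = 71280 km: v_c = √(μ/r) = 8.22147 km/s.
Transfer-orbit speed at the same r (vis-viva, a = a_t): v_t = √[μ(2/r − 1/a_t)] = 10.9295 km/s.
Δv₁ = |v_t − v_c| = |10.9295 − 8.22147| = 2.708 km/s.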